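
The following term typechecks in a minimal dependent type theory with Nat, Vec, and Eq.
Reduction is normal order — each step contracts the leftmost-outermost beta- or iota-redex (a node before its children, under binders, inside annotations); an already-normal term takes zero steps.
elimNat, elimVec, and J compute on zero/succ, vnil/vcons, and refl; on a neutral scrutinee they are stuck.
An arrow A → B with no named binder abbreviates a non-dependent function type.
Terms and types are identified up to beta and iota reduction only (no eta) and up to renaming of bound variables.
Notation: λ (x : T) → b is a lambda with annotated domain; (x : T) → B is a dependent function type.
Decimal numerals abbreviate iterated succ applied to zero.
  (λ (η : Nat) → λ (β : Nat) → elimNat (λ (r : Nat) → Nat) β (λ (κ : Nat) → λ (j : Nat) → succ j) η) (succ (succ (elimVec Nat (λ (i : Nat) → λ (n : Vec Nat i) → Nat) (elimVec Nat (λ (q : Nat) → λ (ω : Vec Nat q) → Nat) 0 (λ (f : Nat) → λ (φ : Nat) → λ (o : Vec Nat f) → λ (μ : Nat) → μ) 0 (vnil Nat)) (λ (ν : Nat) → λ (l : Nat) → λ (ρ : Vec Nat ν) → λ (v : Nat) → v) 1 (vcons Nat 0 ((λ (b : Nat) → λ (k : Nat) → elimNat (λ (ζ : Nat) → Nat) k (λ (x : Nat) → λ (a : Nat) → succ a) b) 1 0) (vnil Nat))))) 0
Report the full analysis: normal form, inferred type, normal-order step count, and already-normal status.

reduced normal form:
  2
type:
  Nat
reduction steps (normal order): 16
already normal: no
first contracted redex: a beta-redex


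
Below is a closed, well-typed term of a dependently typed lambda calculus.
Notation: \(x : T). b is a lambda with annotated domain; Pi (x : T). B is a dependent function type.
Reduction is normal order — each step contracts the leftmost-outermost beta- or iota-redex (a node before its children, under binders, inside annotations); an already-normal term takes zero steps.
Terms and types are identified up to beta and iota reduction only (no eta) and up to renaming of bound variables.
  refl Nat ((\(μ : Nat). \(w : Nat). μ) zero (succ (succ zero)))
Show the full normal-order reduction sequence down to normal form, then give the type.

reduction (normal order):
  refl Nat ((\(μ : Nat). \(w : Nat). μ) zero (succ (succ zero)))
  ~> refl Nat ((\(μ : Nat). zero) (succ (succ zero)))
  ~> refl Nat zero
inferred type:
  Eq Nat zero zero


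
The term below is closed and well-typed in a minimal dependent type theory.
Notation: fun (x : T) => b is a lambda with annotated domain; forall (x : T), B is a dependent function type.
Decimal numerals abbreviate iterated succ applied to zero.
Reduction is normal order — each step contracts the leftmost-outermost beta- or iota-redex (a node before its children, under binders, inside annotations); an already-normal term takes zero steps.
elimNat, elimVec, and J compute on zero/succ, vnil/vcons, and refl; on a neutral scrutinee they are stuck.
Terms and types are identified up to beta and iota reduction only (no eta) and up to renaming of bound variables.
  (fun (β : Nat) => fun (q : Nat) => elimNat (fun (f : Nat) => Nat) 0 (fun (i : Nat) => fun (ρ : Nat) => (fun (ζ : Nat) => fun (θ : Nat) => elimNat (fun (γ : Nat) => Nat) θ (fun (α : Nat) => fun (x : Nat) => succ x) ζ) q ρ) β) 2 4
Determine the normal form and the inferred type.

resulting normal form:
  8
inferred type:
  Nat
observation: contracting a beta-redex first, the term normalizes in 39 steps.


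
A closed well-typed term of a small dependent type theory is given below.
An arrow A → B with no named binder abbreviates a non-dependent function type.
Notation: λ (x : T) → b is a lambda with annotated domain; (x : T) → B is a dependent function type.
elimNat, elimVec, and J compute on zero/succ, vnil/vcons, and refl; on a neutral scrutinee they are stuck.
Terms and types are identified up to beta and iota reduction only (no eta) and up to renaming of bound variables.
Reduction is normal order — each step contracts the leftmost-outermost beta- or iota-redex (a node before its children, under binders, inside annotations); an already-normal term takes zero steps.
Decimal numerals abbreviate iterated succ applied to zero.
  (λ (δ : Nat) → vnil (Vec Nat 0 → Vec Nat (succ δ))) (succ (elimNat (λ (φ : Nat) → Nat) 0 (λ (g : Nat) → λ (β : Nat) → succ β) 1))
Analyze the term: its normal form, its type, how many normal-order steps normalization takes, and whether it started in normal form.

normal form:
  vnil (Vec Nat 0 → Vec Nat 3)
type:
  Vec (Vec Nat 0 → Vec Nat 3) 0
reduction steps (normal order): 5
term was already normal: no
first redex: a beta-redex


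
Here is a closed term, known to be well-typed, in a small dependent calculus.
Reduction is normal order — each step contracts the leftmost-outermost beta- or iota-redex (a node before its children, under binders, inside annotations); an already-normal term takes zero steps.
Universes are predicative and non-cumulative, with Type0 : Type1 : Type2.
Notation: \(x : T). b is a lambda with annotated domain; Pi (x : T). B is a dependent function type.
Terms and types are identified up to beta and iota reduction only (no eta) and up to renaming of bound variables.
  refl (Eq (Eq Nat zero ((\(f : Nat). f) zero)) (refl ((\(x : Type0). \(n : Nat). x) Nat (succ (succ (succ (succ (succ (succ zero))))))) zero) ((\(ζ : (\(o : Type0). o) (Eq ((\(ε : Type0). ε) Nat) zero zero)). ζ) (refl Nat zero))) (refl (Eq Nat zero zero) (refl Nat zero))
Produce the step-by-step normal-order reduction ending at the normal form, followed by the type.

normal-order reduction sequence:
  refl (Eq (Eq Nat zero ((\(f : Nat). f) zero)) (refl ((\(x : Type0). \(n : Nat). x) Nat (succ (succ (succ (succ (succ (succ zero))))))) zero) ((\(ζ : (\(o : Type0). o) (Eq ((\(ε : Type0). ε) Nat) zero zero)). ζ) (refl Nat zero))) (refl (Eq Nat zero zero) (refl Nat zero))
  ~> refl (Eq (Eq Nat zero zero) (refl ((\(f : Type0). \(x : Nat). f) Nat (succ (succ (succ (succ (succ (succ zero))))))) zero) ((\(n : (\(ζ : Type0). ζ) (Eq ((\(o : Type0). o) Nat) zero zero)). n) (refl Nat zero))) (refl (Eq Nat zero zero) (refl Nat zero))
  ~> refl (Eq (Eq Nat zero zero) (refl ((\(f : Nat). Nat) (succ (succ (succ (succ (succ (succ zero))))))) zero) ((\(x : (\(n : Type0). n) (Eq ((\(ζ : Type0). ζ) Nat) zero zero)). x) (refl Nat zero))) (refl (Eq Nat zero zero) (refl Nat zero))
  ~> refl (Eq (Eq Nat zero zero) (refl Nat zero) ((\(f : (\(x : Type0). x) (Eq ((\(n : Type0). n) Nat) zero zero)). f) (refl Nat zero))) (refl (Eq Nat zero zero) (refl Nat zero))
  ~> refl (Eq (Eq Nat zero zero) (refl Nat zero) (refl Nat zero)) (refl (Eq Nat zero zero) (refl Nat zero))
the term's type:
  Eq (Eq (Eq Nat zero zero) (refl Nat zero) (refl Nat zero)) (refl (Eq Nat zero zero) (refl Nat zero)) (refl (Eq Nat zero zero) (refl Nat zero))


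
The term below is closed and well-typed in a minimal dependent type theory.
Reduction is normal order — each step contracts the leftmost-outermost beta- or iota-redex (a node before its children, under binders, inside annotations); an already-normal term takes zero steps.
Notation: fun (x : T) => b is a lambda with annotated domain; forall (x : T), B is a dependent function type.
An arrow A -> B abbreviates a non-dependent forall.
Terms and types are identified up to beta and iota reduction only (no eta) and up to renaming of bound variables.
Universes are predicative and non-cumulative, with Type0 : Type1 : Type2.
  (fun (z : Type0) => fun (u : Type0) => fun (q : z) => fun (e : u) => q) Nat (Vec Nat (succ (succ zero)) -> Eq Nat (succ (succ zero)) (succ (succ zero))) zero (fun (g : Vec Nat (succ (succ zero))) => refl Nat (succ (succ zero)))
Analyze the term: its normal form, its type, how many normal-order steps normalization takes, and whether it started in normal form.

reduced normal form:
  zero
type:
  Nat
steps to reach normal form (normal order): 4
started in normal form: no
first contracted redex: a beta-redex


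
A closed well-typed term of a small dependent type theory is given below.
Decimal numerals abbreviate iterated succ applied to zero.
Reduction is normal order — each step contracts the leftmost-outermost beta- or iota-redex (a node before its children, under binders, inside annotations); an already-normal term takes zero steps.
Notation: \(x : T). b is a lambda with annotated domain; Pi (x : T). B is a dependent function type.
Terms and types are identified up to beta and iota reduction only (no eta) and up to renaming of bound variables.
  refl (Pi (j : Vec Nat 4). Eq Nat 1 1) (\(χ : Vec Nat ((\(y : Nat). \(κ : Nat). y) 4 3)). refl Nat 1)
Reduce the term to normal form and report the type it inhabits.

resulting normal form:
  refl (Pi (j : Vec Nat 4). Eq Nat 1 1) (\(χ : Vec Nat 4). refl Nat 1)
the term's type:
  Eq (Pi (j : Vec Nat 4). Eq Nat 1 1) (\(χ : Vec Nat 4). refl Nat 1) (\(y : Vec Nat 4). refl Nat 1)


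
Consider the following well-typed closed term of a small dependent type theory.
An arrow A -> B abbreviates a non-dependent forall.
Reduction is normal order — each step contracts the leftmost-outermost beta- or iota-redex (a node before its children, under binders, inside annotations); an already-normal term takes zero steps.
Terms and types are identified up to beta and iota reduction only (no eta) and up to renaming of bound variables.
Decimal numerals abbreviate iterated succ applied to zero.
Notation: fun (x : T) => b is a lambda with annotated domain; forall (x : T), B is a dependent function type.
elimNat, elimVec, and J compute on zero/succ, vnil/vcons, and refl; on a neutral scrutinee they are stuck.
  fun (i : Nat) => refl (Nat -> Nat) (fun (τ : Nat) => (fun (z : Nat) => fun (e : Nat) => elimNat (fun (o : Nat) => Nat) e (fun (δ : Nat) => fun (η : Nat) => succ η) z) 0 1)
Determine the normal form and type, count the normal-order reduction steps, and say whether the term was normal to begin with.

reduced normal form:
  fun (i : Nat) => refl (Nat -> Nat) (fun (τ : Nat) => 1)
type:
  Nat -> Eq (Nat -> Nat) (fun (i : Nat) => 1) (fun (τ : Nat) => 1)
steps to reach normal form (normal order): 3
already normal: no
first redex: a beta-redex


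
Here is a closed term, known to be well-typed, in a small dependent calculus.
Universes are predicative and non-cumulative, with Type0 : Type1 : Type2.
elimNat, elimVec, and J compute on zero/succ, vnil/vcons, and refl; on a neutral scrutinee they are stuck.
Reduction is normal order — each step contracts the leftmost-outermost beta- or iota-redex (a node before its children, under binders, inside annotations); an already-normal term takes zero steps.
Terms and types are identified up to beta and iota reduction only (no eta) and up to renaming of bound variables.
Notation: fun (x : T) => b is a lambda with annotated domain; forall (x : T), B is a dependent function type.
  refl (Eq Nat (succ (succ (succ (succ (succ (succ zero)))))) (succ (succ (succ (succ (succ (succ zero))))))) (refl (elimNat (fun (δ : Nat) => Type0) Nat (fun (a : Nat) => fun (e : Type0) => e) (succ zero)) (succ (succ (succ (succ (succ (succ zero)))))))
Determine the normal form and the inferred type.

normal form:
  refl (Eq Nat (succ (succ (succ (succ (succ (succ zero)))))) (succ (succ (succ (succ (succ (succ zero))))))) (refl Nat (succ (succ (succ (succ (succ (succ zero)))))))
type:
  Eq (Eq Nat (succ (succ (succ (succ (succ (succ zero)))))) (succ (succ (succ (succ (succ (succ zero))))))) (refl Nat (succ (succ (succ (succ (succ (succ zero))))))) (refl Nat (succ (succ (succ (succ (succ (succ zero)))))))
observation: the leftmost-outermost redex is an elimNat iota-redex, and normalization takes 4 steps.


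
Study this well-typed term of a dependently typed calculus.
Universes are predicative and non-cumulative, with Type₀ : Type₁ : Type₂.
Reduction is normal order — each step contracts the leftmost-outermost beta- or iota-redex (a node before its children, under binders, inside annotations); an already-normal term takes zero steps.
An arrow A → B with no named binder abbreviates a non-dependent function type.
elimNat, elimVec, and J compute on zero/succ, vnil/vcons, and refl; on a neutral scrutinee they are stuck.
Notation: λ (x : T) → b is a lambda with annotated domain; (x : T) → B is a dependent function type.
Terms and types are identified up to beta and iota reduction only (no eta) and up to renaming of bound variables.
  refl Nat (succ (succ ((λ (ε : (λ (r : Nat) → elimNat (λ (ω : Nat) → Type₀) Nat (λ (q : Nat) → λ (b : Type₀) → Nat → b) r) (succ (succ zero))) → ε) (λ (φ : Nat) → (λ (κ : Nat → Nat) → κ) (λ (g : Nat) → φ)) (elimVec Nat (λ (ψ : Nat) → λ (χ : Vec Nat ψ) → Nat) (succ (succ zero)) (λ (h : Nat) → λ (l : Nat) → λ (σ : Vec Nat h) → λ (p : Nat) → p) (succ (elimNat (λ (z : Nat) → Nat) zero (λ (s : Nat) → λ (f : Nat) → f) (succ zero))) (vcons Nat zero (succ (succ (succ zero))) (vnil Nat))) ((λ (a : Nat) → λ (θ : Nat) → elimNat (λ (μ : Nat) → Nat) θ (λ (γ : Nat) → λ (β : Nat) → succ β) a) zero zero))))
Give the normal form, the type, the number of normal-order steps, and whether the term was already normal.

normal form:
  refl Nat (succ (succ (succ (succ zero))))
type:
  Eq Nat (succ (succ (succ (succ zero)))) (succ (succ (succ (succ zero))))
reduction steps (normal order): 10
started in normal form: no
first contracted redex: a beta-redex


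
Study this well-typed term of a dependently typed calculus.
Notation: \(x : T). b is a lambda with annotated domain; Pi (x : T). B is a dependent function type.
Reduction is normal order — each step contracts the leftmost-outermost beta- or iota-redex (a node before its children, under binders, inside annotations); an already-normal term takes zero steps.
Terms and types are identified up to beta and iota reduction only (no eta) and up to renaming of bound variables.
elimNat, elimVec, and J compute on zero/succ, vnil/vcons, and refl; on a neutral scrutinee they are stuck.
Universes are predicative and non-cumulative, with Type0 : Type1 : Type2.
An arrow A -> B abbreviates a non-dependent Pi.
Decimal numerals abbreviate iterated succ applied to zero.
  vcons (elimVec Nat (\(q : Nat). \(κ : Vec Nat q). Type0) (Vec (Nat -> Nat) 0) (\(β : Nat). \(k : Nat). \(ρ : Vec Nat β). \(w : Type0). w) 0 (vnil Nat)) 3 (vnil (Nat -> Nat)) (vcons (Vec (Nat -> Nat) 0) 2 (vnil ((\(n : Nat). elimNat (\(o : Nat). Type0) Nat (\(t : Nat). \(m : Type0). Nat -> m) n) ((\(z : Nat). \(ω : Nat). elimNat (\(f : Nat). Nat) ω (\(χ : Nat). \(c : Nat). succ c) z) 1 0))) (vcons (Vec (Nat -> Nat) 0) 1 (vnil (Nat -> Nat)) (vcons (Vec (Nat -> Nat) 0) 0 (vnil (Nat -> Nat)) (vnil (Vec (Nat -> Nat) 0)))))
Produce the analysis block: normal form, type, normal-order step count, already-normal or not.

resulting normal form:
  vcons (Vec (Nat -> Nat) 0) 3 (vnil (Nat -> Nat)) (vcons (Vec (Nat -> Nat) 0) 2 (vnil (Nat -> Nat)) (vcons (Vec (Nat -> Nat) 0) 1 (vnil (Nat -> Nat)) (vcons (Vec (Nat -> Nat) 0) 0 (vnil (Nat -> Nat)) (vnil (Vec (Nat -> Nat) 0)))))
type:
  Vec (Vec (Nat -> Nat) 0) 4
normal-order step count: 12
started in normal form: no
first contracted redex: an elimVec iota-redex


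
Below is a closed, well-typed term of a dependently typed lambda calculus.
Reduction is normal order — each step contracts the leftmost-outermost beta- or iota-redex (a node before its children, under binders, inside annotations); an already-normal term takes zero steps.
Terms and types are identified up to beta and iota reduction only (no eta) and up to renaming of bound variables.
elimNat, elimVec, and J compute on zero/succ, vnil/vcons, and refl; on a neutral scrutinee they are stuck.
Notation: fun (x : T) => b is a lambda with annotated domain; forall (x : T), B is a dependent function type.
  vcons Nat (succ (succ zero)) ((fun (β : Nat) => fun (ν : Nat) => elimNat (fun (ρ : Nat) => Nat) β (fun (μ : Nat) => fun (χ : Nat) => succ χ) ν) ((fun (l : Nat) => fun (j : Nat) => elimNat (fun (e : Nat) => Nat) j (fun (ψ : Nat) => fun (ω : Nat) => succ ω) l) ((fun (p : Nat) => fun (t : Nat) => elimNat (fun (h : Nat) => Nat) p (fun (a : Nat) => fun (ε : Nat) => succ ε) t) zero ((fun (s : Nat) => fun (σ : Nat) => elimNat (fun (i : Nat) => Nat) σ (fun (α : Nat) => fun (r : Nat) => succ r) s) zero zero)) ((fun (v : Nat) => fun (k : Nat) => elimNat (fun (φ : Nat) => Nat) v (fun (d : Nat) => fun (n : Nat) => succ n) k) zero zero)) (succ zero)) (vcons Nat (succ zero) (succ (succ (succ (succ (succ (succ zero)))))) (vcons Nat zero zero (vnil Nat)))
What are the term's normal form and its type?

resulting normal form:
  vcons Nat (succ (succ zero)) (succ zero) (vcons Nat (succ zero) (succ (succ (succ (succ (succ (succ zero)))))) (vcons Nat zero zero (vnil Nat)))
the term's type:
  Vec Nat (succ (succ (succ zero)))


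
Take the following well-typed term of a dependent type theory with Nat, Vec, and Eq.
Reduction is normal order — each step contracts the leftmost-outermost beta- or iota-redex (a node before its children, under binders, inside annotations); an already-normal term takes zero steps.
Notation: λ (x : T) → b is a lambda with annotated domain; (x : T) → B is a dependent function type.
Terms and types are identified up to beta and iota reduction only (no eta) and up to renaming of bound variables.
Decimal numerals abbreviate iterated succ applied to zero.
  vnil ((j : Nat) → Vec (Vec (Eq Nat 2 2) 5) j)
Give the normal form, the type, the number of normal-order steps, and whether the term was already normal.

reduced normal form:
  vnil ((j : Nat) → Vec (Vec (Eq Nat 2 2) 5) j)
inferred type:
  Vec ((j : Nat) → Vec (Vec (Eq Nat 2 2) 5) j) 0
steps to reach normal form (normal order): 0
term was already normal: yes


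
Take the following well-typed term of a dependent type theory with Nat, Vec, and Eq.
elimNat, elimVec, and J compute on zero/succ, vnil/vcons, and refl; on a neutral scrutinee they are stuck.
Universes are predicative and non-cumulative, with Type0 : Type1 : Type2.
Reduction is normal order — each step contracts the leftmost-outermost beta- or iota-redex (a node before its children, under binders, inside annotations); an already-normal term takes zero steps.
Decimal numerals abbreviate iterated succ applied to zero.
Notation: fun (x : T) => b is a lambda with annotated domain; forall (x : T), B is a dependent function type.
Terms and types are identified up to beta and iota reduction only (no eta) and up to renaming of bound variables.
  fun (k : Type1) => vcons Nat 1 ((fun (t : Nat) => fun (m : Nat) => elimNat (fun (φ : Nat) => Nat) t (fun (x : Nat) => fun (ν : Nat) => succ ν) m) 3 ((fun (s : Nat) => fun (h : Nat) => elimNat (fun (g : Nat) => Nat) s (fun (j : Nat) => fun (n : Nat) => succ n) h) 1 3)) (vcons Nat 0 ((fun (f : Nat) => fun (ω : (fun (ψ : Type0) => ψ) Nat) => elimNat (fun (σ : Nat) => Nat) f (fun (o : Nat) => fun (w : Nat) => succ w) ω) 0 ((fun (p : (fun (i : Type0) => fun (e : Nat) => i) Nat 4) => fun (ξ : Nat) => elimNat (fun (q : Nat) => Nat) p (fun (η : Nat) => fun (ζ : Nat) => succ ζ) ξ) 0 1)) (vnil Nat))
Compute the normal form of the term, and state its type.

normal form:
  fun (k : Type1) => vcons Nat 1 7 (vcons Nat 0 1 (vnil Nat))
type:
  forall (k : Type1), Vec Nat 2
observation: 39 normal-order steps separate the term from its normal form.


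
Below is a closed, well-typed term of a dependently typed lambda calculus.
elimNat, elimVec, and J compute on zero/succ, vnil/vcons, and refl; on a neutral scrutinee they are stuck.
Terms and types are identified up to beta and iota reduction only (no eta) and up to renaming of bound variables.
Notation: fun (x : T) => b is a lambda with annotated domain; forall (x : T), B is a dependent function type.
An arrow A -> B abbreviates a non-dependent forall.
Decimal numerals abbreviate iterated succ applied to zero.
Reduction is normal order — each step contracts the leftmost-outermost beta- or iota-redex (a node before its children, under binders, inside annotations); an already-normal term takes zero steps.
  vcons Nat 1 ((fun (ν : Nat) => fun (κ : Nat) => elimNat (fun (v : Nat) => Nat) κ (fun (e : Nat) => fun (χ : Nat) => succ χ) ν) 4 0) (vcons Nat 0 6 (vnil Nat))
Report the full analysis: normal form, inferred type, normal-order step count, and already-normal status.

normal form:
  vcons Nat 1 4 (vcons Nat 0 6 (vnil Nat))
type:
  Vec Nat 2
normal-order step count: 15
already normal: no
first redex: a beta-redex


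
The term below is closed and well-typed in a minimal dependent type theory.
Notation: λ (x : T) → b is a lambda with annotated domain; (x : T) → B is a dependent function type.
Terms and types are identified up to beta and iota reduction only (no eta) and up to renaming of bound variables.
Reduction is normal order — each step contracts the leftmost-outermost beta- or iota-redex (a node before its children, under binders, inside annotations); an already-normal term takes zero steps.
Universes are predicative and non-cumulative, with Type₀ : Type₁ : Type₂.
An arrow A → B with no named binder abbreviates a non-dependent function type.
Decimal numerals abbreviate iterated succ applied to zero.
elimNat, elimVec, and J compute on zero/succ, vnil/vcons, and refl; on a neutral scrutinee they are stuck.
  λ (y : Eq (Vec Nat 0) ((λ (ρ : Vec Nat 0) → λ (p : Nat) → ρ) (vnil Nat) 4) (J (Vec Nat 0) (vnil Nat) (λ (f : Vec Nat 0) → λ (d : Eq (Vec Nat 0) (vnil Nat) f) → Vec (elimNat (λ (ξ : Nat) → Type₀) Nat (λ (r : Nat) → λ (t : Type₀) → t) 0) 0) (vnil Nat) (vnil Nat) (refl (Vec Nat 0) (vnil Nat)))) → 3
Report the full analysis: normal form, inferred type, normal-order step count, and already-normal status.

normal form:
  λ (y : Eq (Vec Nat 0) (vnil Nat) (vnil Nat)) → 3
the term's type:
  Eq (Vec Nat 0) (vnil Nat) (vnil Nat) → Nat
steps to reach normal form (normal order): 3
started in normal form: no
first redex: a beta-redex


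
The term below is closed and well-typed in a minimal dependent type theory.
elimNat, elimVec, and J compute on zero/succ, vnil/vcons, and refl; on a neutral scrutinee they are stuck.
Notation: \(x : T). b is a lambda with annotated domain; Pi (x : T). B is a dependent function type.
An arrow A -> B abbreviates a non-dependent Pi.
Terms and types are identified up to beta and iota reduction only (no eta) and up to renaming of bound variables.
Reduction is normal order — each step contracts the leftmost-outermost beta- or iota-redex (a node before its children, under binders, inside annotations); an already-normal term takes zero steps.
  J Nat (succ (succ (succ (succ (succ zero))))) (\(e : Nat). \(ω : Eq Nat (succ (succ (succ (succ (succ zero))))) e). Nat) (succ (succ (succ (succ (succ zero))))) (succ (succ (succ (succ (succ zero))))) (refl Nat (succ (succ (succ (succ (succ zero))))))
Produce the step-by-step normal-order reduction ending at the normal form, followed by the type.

reduction (normal order):
  J Nat (succ (succ (succ (succ (succ zero))))) (\(e : Nat). \(ω : Eq Nat (succ (succ (succ (succ (succ zero))))) e). Nat) (succ (succ (succ (succ (succ zero))))) (succ (succ (succ (succ (succ zero))))) (refl Nat (succ (succ (succ (succ (succ zero))))))
  ~> succ (succ (succ (succ (succ zero))))
type:
  Nat


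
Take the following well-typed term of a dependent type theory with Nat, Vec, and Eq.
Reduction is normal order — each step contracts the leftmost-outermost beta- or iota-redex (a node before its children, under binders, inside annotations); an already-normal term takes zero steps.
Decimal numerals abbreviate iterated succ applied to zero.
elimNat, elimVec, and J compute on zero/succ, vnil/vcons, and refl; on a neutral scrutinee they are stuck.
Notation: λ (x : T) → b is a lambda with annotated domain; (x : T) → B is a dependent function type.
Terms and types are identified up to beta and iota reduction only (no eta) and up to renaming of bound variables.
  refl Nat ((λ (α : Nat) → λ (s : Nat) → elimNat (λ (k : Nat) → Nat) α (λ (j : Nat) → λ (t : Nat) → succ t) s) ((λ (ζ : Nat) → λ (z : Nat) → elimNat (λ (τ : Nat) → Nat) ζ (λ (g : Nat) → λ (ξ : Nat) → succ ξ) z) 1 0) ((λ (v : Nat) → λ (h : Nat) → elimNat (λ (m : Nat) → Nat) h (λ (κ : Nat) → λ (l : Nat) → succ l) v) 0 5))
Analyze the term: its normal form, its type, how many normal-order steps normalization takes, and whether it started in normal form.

reduced normal form:
  refl Nat 6
inferred type:
  Eq Nat 6 6
reduction steps (normal order): 24
already normal: no
first redex: a beta-redex


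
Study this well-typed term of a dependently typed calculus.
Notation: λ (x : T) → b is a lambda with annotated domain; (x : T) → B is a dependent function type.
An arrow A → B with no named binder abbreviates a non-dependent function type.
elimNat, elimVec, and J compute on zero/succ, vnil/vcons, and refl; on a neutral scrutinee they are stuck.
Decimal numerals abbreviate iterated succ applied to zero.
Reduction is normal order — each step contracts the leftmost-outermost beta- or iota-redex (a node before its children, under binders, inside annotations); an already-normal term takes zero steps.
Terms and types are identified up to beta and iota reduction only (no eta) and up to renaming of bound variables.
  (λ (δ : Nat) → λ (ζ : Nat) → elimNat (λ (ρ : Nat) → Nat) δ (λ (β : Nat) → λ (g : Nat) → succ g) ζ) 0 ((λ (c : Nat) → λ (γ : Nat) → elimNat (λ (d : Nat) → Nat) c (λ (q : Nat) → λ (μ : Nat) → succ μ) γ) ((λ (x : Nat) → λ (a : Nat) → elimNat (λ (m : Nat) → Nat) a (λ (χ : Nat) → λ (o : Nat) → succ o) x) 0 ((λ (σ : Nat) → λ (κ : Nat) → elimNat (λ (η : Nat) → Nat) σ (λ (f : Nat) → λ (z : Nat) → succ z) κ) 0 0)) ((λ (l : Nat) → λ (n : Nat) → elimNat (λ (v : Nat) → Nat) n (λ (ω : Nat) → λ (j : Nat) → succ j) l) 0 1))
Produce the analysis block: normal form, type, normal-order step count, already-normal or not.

resulting normal form:
  1
the term's type:
  Nat
reduction steps (normal order): 21
already normal: no
first contracted redex: a beta-redex


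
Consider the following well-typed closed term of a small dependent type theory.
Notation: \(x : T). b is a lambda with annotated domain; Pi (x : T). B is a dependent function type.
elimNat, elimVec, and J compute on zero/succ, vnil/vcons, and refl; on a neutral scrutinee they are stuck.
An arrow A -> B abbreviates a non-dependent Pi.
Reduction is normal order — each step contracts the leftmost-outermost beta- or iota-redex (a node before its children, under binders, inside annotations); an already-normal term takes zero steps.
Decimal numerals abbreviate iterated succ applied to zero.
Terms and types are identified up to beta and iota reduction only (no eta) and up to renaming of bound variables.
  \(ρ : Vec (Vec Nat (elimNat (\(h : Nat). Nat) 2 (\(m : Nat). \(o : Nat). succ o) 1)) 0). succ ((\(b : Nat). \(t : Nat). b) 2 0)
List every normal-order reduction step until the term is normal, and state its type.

normal-order reduction sequence:
  \(ρ : Vec (Vec Nat (elimNat (\(h : Nat). Nat) 2 (\(m : Nat). \(o : Nat). succ o) 1)) 0). succ ((\(b : Nat). \(t : Nat). b) 2 0)
  ~> \(ρ : Vec (Vec Nat ((\(h : Nat). \(m : Nat). succ m) 0 (elimNat (\(o : Nat). Nat) 2 (\(b : Nat). \(t : Nat). succ t) 0))) 0). succ ((\(j : Nat). \(l : Nat). j) 2 0)
  ~> \(ρ : Vec (Vec Nat ((\(h : Nat). succ h) (elimNat (\(m : Nat). Nat) 2 (\(o : Nat). \(b : Nat). succ b) 0))) 0). succ ((\(t : Nat). \(j : Nat). t) 2 0)
  ~> \(ρ : Vec (Vec Nat (succ (elimNat (\(h : Nat). Nat) 2 (\(m : Nat). \(o : Nat). succ o) 0))) 0). succ ((\(b : Nat). \(t : Nat). b) 2 0)
  ~> \(ρ : Vec (Vec Nat 3) 0). succ ((\(h : Nat). \(m : Nat). h) 2 0)
  ~> \(ρ : Vec (Vec Nat 3) 0). succ ((\(h : Nat). 2) 0)
  ~> \(ρ : Vec (Vec Nat 3) 0). 3
inferred type:
  Vec (Vec Nat 3) 0 -> Nat


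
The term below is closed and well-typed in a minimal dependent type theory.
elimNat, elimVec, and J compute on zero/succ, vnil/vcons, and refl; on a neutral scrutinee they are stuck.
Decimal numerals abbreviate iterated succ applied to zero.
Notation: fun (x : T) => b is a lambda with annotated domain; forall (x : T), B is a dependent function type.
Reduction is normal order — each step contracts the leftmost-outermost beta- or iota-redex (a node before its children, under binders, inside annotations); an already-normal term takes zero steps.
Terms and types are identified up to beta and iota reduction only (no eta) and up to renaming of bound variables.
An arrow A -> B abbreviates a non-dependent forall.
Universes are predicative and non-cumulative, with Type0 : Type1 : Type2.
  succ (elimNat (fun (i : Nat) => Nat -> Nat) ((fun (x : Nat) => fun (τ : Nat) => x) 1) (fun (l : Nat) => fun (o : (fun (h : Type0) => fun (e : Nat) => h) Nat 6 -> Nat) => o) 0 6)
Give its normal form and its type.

reduced normal form:
  2
type:
  Nat


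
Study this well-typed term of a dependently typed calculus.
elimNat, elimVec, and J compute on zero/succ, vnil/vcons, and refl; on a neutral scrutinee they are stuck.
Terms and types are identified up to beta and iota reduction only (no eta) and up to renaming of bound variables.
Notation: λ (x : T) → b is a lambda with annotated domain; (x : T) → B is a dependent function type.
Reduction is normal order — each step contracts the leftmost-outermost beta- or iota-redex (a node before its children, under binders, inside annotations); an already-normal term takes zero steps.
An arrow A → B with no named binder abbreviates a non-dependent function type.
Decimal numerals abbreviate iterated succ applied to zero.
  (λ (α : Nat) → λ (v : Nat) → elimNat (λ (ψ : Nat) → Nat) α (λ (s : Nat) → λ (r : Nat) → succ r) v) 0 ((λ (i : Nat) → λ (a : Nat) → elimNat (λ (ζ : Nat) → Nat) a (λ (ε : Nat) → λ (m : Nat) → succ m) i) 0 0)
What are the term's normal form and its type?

normal form:
  0
the term's type:
  Nat
observation: contracting a beta-redex first, the term normalizes in 6 steps.


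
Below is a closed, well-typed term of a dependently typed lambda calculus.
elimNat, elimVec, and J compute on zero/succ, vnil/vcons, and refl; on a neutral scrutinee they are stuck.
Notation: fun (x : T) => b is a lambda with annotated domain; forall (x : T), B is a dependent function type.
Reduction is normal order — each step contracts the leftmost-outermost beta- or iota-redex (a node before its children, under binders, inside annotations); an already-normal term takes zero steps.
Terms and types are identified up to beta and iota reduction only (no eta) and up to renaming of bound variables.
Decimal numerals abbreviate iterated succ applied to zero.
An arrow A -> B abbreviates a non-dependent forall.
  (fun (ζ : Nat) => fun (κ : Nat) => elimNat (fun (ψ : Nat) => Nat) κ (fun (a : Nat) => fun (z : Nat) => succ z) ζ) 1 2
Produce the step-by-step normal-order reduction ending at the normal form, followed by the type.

normal-order reduction:
  (fun (ζ : Nat) => fun (κ : Nat) => elimNat (fun (ψ : Nat) => Nat) κ (fun (a : Nat) => fun (z : Nat) => succ z) ζ) 1 2
  ~> (fun (ζ : Nat) => elimNat (fun (κ : Nat) => Nat) ζ (fun (ψ : Nat) => fun (a : Nat) => succ a) 1) 2
  ~> elimNat (fun (ζ : Nat) => Nat) 2 (fun (κ : Nat) => fun (ψ : Nat) => succ ψ) 1
  ~> (fun (ζ : Nat) => fun (κ : Nat) => succ κ) 0 (elimNat (fun (ψ : Nat) => Nat) 2 (fun (a : Nat) => fun (z : Nat) => succ z) 0)
  ~> (fun (ζ : Nat) => succ ζ) (elimNat (fun (κ : Nat) => Nat) 2 (fun (ψ : Nat) => fun (a : Nat) => succ a) 0)
  ~> succ (elimNat (fun (ζ : Nat) => Nat) 2 (fun (κ : Nat) => fun (ψ : Nat) => succ ψ) 0)
  ~> 3
the term's type:
  Nat


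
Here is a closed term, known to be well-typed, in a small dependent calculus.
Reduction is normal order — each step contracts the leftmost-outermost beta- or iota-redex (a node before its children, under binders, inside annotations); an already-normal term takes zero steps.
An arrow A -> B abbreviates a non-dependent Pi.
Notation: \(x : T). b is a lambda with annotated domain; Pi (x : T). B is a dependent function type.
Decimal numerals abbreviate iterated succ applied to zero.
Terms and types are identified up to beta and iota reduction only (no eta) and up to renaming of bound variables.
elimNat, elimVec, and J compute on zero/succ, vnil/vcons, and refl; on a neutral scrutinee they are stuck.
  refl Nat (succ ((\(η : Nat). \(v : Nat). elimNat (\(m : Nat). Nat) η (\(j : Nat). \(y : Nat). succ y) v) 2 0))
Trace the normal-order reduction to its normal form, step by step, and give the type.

normal-order reduction sequence:
  refl Nat (succ ((\(η : Nat). \(v : Nat). elimNat (\(m : Nat). Nat) η (\(j : Nat). \(y : Nat). succ y) v) 2 0))
  ~> refl Nat (succ ((\(η : Nat). elimNat (\(v : Nat). Nat) 2 (\(m : Nat). \(j : Nat). succ j) η) 0))
  ~> refl Nat (succ (elimNat (\(η : Nat). Nat) 2 (\(v : Nat). \(m : Nat). succ m) 0))
  ~> refl Nat 3
type:
  Eq Nat 3 3


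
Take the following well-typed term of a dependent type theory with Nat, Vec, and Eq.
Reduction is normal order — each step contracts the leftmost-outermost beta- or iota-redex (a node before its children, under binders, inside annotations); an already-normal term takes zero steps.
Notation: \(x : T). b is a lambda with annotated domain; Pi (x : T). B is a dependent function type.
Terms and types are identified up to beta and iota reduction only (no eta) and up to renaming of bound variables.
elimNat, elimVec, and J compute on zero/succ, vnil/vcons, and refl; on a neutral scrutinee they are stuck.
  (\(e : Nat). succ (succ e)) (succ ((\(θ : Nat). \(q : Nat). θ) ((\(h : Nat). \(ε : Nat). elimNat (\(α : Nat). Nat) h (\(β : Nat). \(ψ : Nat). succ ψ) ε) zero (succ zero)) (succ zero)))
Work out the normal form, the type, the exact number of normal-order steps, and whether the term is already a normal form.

reduced normal form:
  succ (succ (succ (succ zero)))
type:
  Nat
steps to reach normal form (normal order): 9
term was already normal: no
first redex: a beta-redex


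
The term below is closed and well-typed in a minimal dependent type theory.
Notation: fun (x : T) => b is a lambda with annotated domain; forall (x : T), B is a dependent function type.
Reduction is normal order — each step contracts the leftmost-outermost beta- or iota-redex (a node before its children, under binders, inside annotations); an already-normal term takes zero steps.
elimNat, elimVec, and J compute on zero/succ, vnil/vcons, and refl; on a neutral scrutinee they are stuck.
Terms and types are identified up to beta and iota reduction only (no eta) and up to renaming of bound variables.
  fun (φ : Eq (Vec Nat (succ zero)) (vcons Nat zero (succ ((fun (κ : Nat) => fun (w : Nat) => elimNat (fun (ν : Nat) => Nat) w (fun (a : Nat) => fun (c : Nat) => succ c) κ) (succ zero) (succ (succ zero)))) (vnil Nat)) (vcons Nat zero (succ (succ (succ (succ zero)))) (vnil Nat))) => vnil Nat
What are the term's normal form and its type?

resulting normal form:
  fun (φ : Eq (Vec Nat (succ zero)) (vcons Nat zero (succ (succ (succ (succ zero)))) (vnil Nat)) (vcons Nat zero (succ (succ (succ (succ zero)))) (vnil Nat))) => vnil Nat
the term's type:
  forall (φ : Eq (Vec Nat (succ zero)) (vcons Nat zero (succ (succ (succ (succ zero)))) (vnil Nat)) (vcons Nat zero (succ (succ (succ (succ zero)))) (vnil Nat))), Vec Nat zero
observation: contracting a beta-redex first, the term normalizes in 6 steps.


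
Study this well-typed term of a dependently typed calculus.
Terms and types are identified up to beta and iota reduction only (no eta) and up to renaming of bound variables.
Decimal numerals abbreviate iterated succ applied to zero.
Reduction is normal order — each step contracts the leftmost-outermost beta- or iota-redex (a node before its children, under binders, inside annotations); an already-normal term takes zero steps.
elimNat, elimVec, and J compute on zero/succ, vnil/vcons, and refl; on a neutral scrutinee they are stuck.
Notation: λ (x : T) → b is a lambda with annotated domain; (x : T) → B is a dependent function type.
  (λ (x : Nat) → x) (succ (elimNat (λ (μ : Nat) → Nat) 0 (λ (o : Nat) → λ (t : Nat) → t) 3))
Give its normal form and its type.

resulting normal form:
  1
type:
  Nat


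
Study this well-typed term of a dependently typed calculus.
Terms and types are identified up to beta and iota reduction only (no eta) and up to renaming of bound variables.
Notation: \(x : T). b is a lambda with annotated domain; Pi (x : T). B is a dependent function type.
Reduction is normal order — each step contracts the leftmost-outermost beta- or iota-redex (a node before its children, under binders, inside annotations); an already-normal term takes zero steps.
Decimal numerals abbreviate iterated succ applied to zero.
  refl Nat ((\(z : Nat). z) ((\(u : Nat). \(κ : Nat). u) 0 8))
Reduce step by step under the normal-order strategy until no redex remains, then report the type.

reduction (normal order):
  refl Nat ((\(z : Nat). z) ((\(u : Nat). \(κ : Nat). u) 0 8))
  ~> refl Nat ((\(z : Nat). \(u : Nat). z) 0 8)
  ~> refl Nat ((\(z : Nat). 0) 8)
  ~> refl Nat 0
type:
  Eq Nat 0 0


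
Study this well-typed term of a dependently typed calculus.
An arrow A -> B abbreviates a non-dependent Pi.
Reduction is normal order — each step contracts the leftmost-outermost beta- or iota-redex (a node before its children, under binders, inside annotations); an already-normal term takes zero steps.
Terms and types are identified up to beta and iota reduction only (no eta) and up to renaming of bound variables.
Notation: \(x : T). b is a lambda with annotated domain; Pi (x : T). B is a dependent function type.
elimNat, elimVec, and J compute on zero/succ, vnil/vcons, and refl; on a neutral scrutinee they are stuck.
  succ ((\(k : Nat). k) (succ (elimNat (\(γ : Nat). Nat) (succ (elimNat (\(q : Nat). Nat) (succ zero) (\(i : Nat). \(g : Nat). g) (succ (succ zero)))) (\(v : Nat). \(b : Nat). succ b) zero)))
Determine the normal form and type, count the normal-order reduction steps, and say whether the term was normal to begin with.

resulting normal form:
  succ (succ (succ (succ zero)))
the term's type:
  Nat
reduction steps (normal order): 9
term was already normal: no
first contracted redex: a beta-redex


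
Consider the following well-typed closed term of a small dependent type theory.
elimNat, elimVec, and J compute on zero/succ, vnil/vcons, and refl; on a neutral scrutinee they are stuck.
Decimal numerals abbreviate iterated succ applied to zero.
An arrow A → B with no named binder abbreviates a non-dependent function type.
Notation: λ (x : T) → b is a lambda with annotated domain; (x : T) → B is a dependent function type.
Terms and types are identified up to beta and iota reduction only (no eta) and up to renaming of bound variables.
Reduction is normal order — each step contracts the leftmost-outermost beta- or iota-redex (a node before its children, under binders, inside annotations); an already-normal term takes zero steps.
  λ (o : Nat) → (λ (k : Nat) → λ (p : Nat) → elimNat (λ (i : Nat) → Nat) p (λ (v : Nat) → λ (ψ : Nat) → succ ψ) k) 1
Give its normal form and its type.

normal form:
  λ (o : Nat) → λ (k : Nat) → succ k
inferred type:
  Nat → Nat → Nat
observation: the term reaches its normal form after 5 normal-order steps.


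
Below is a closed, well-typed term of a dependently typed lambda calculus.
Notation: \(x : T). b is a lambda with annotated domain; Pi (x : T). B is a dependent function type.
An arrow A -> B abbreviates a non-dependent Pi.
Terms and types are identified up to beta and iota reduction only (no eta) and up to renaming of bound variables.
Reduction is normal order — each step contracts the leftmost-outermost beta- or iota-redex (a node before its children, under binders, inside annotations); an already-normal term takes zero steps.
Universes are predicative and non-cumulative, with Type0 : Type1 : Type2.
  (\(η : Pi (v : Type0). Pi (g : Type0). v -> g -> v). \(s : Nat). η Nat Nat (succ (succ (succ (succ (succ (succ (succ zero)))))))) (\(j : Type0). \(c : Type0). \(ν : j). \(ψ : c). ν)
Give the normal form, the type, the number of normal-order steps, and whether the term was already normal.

reduced normal form:
  \(η : Nat). \(v : Nat). succ (succ (succ (succ (succ (succ (succ zero))))))
the term's type:
  Nat -> Nat -> Nat
normal-order step count: 4
already normal: no
first contracted redex: a beta-redex
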